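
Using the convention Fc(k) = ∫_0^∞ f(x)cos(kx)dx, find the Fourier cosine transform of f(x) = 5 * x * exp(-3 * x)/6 5 * (9 - k^2)/(6 * (k^2 + 9)^2)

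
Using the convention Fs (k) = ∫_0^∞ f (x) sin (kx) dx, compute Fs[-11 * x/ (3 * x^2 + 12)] -11 * pi * exp (-2 * k) /6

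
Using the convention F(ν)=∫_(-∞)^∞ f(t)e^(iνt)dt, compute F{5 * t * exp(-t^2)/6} 5 * I * sqrt(pi) * ν * exp(-ν^2/4)/12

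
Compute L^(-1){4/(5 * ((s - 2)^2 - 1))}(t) 4 * exp(2 * t) * sinh(t)/5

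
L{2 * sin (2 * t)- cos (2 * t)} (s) 4/ (s^2+4)- s/ (s^2+4)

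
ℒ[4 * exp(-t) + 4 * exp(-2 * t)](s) 4/(s + 1) + 4/(s + 2)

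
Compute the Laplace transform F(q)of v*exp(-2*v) (q + 2)^(-2)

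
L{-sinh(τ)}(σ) -1/(σ^2 - 1)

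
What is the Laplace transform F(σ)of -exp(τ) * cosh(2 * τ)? (1 - σ)/((σ - 1)^2-4)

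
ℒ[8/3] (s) 8/(3*s)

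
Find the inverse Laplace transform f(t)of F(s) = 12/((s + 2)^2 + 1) 12*exp(-2*t)*sin(t)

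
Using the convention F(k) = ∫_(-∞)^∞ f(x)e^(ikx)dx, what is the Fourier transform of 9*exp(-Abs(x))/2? 9/(k^2 + 1)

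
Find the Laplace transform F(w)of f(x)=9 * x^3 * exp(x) 54/(w - 1)^4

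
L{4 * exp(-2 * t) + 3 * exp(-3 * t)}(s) 4/(s + 2) + 3/(s + 3)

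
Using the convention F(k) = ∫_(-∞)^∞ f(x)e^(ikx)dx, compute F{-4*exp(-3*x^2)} -4*sqrt(3)*sqrt(pi)*exp(-k^2/12)/3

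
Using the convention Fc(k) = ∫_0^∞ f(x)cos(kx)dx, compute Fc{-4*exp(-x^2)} -2*sqrt(pi)*exp(-k^2/4)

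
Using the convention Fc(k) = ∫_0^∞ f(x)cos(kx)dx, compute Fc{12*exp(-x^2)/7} 6*sqrt(pi)*exp(-k^2/4)/7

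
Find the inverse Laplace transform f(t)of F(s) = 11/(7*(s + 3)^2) 11*t*exp(-3*t)/7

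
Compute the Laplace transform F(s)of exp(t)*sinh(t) 1/(s*(s - 2))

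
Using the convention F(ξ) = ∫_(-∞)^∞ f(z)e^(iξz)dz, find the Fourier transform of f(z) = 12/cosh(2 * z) 6 * pi/cosh(pi * ξ/4)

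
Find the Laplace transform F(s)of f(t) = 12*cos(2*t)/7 12*s/(7*(s^2 + 4))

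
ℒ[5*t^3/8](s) 15/(4*s^4) 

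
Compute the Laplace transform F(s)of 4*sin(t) 4/(s^2 + 1)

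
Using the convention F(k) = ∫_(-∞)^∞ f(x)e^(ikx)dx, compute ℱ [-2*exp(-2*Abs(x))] -8/(k^2 + 4)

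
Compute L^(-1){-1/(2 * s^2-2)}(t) -sinh(t)/2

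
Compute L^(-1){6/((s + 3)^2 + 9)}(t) 2*exp(-3*t)*sin(3*t)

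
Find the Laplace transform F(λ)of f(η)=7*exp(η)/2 7/(2*(λ - 1))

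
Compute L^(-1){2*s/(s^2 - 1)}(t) 2*cosh(t)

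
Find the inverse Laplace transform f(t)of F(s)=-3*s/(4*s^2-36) -3*cosh(3*t)/4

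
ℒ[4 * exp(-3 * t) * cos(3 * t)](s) 4 * (s + 3)/((s + 3)^2 + 9)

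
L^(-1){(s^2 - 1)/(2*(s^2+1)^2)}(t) t*cos(t)/2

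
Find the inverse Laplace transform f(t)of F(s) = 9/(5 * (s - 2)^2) 9 * t * exp(2 * t)/5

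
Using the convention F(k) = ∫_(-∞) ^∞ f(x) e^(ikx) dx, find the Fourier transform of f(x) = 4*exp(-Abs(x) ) 8/(k^2 + 1) 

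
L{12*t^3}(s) 72/s^4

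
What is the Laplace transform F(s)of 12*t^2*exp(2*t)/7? 24/(7*(s - 2)^3)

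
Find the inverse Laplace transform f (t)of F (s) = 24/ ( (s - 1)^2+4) 12 * exp (t) * sin (2 * t)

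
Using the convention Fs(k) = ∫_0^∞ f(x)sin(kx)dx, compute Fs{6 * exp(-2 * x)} 6 * k/(k^2 + 4)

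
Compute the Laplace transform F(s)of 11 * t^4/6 44/s^5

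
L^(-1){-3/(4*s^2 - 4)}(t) -3*sinh(t)/4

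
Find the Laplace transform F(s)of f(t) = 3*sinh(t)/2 3/(2*(s^2 - 1))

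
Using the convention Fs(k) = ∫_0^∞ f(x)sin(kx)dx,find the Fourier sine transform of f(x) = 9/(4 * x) 9 * pi/8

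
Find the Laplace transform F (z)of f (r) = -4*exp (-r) -4/ (z + 1)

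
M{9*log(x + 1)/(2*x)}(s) -9*pi*csc(pi*s)/(2*s - 2)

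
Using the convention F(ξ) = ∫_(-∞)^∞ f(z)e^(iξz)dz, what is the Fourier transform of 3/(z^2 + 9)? pi * exp(-3 * Abs(ξ))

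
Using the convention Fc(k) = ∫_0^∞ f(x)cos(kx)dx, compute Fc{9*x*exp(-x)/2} 9*(1 - k^2)/(2*(k^2 + 1)^2)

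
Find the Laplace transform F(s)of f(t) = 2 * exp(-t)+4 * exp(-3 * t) 4/(s+3)+2/(s+1)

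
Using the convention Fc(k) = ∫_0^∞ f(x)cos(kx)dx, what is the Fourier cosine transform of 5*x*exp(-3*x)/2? 5*(9 - k^2)/(2*(k^2 + 9)^2)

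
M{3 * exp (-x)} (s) 3 * gamma (s)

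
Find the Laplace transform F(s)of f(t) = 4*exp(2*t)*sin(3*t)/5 12/(5*((s - 2)^2 + 9))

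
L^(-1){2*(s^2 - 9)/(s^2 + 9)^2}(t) 2*t*cos(3*t)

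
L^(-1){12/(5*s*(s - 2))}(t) 12*exp(t)*sinh(t)/5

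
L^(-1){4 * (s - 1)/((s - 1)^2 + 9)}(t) 4 * exp(t) * cos(3 * t)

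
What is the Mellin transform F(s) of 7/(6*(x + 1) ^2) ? -7*pi*(s - 1) /(6*sin(pi*s) ) 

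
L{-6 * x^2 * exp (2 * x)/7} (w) -12/ (7 * (w - 2)^3)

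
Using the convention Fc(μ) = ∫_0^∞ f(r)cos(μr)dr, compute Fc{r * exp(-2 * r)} (4 - μ^2)/(μ^2 + 4)^2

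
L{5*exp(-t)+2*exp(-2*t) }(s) 2/(s+2)+5/(s+1) 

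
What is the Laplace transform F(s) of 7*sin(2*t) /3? 14/(3*(s^2+4) ) 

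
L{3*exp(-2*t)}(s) 3/(s + 2)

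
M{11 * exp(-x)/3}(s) 11 * gamma(s)/3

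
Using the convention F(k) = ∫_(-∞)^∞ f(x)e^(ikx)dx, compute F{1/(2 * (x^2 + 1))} pi * exp(-Abs(k))/2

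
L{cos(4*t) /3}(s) s/(3*(s^2+16) ) 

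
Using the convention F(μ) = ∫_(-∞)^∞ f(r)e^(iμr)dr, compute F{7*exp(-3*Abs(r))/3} 14/(μ^2 + 9)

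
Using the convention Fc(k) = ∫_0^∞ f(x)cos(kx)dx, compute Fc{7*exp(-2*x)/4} 7/(2*(k^2 + 4))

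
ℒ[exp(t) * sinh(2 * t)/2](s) 1/((s - 1)^2 - 4)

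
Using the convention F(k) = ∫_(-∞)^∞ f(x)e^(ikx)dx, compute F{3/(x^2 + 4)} 3*pi*exp(-2*Abs(k))/2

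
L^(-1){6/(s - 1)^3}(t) 3 * t^2 * exp(t)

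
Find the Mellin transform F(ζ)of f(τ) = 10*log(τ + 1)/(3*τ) -10*pi*csc(pi*ζ)/(3*ζ - 3)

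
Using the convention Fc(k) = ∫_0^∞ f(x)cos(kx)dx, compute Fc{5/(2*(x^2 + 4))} 5*pi*exp(-2*k)/8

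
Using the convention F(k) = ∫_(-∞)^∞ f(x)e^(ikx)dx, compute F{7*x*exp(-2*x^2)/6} 7*sqrt(2)*I*sqrt(pi)*k*exp(-k^2/8)/48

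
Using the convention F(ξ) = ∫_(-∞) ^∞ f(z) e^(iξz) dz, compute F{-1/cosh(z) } -pi/cosh(pi*ξ/2) 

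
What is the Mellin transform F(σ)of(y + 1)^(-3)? pi*(σ - 2)*(σ - 1)/(2*sin(pi*σ))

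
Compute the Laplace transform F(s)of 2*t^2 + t 4/s^3 + s^(-2)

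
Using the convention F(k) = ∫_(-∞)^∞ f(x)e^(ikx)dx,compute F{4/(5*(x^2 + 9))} 4*pi*exp(-3*Abs(k))/15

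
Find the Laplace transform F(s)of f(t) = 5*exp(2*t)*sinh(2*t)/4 5/(2*s*(s - 4))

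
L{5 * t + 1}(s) 1/s + 5/s^2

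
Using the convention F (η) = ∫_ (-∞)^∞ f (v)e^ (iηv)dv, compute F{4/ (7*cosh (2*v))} 2*pi/ (7*cosh (pi*η/4))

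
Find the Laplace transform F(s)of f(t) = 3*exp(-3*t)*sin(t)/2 3/(2*((s + 3)^2 + 1))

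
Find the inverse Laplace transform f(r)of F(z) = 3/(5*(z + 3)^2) 3*r*exp(-3*r)/5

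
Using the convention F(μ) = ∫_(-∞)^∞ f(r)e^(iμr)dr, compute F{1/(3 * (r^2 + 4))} pi * exp(-2 * Abs(μ))/6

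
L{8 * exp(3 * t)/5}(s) 8/(5 * (s - 3))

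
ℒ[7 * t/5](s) 7/(5 * s^2)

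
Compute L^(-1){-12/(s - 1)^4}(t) -2 * t^3 * exp(t)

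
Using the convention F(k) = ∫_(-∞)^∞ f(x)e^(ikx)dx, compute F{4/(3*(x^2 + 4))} 2*pi*exp(-2*Abs(k))/3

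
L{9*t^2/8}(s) 9/(4*s^3)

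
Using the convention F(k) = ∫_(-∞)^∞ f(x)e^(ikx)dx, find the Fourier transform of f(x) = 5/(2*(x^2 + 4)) 5*pi*exp(-2*Abs(k))/4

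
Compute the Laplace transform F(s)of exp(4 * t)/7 1/(7 * (s - 4))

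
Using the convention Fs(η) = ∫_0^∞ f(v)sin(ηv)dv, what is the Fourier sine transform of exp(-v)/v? atan(η)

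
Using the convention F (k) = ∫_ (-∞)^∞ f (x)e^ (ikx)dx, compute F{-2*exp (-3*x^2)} -2*sqrt (3)*sqrt (pi)*exp (-k^2/12)/3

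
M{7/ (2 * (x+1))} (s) 7 * pi * csc (pi * s)/2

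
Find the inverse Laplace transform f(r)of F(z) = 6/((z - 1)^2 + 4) 3*exp(r)*sin(2*r)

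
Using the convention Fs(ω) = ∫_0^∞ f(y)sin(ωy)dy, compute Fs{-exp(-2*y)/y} -atan(ω/2)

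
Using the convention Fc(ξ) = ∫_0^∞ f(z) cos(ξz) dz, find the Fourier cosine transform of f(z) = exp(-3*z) 3/(ξ^2 + 9) 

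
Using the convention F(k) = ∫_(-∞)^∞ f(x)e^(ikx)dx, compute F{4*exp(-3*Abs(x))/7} 24/(7*(k^2 + 9))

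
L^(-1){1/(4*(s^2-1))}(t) sinh(t)/4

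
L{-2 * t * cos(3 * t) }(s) 2 * (9 - s^2) /(s^2 + 9) ^2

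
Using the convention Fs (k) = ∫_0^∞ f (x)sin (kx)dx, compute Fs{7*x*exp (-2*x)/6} 14*k/ (3*(k^2 + 4)^2)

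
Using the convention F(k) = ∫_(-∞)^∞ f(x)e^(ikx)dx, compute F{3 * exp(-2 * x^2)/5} 3 * sqrt(2) * sqrt(pi) * exp(-k^2/8)/10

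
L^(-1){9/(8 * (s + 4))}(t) 9 * exp(-4 * t)/8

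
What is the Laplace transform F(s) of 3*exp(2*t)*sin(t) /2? 3/(2*((s - 2) ^2 + 1) ) 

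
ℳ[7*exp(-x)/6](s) 7*gamma(s)/6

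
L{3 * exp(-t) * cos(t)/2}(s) 3 * (s + 1)/(2 * ((s + 1)^2 + 1))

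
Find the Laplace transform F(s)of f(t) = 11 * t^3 66/s^4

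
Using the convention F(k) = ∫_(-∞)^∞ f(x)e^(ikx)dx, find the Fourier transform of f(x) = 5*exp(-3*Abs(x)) 30/(k^2+9)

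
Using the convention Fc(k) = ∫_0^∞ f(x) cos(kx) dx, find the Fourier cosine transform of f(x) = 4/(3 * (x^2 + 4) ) pi * exp(-2 * k) /3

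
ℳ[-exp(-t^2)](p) -gamma(p/2)/2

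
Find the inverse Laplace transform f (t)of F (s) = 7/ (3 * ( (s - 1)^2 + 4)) 7 * exp (t) * sin (2 * t)/6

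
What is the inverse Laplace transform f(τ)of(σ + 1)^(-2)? τ*exp(-τ)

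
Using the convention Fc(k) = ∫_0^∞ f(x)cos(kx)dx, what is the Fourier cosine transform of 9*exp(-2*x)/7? 18/(7*(k^2 + 4))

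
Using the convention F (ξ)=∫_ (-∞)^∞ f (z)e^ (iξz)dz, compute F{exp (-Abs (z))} 2/ (ξ^2 + 1)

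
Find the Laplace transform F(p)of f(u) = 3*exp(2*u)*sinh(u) 3/((p - 2)^2-1)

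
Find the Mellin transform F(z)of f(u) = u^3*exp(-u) gamma(z + 3)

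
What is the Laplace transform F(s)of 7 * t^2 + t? 14/s^3 + s^(-2)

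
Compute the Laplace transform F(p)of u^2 2/p^3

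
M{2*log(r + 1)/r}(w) -2*pi*csc(pi*w)/(w - 1)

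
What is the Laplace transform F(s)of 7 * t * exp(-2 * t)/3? 7/(3 * (s + 2)^2)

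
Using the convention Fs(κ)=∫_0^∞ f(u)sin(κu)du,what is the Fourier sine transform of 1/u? pi/2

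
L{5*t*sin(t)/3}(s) 10*s/(3*(s^2 + 1)^2)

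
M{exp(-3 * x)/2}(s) gamma(s)/(2 * 3^s)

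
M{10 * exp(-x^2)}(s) 5 * gamma(s/2)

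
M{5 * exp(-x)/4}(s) 5 * gamma(s)/4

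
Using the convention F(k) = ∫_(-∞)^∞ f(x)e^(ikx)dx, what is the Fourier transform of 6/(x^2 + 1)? 6*pi*exp(-Abs(k))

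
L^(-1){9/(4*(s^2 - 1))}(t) 9*sinh(t)/4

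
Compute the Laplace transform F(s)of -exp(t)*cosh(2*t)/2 (1 - s)/(2*((s - 1)^2-4))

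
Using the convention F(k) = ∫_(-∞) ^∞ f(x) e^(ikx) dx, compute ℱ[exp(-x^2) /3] sqrt(pi) * exp(-k^2/4) /3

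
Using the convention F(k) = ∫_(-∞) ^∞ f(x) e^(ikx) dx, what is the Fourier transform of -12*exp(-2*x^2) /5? -6*sqrt(2)*sqrt(pi)*exp(-k^2/8) /5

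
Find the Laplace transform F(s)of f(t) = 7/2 7/(2 * s)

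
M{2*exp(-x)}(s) 2*gamma(s)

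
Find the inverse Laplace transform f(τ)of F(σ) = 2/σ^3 τ^2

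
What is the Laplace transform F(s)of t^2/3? 2/(3 * s^3)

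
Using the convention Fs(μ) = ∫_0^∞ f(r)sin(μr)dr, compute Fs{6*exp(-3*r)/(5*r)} 6*atan(μ/3)/5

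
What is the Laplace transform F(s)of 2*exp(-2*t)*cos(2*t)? 2*(s + 2)/((s + 2)^2 + 4)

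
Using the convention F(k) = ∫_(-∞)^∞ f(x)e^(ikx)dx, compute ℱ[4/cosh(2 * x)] 2 * pi/cosh(pi * k/4)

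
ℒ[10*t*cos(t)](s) 10*(s^2 - 1)/(s^2+1)^2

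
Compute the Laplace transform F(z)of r z^(-2)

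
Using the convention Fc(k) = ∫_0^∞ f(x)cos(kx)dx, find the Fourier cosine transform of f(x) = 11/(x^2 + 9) 11*pi*exp(-3*k)/6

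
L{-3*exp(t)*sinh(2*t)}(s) -6/((s - 1)^2-4)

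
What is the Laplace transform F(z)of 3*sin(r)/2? 3/(2*(z^2 + 1))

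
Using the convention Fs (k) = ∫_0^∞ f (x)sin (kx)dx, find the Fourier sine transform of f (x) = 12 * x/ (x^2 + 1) 6 * pi * exp (-k)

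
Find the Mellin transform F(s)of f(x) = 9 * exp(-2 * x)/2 9 * gamma(s)/(2 * 2^s)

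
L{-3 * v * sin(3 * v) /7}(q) -18 * q/(7 * (q^2 + 9) ^2) 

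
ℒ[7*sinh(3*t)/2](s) 21/(2*(s^2 - 9))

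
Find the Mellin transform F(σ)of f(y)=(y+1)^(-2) (-pi*σ+pi)/sin(pi*σ)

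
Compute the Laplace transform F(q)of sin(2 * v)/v atan(2/q)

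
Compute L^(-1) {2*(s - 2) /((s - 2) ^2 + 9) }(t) 2*exp(2*t)*cos(3*t) 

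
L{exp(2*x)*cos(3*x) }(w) (w - 2) /((w - 2) ^2 + 9) 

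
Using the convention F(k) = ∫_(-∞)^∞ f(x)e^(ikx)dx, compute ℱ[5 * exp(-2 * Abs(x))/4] 5/(k^2 + 4)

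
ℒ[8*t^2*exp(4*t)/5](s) 16/(5*(s - 4)^3)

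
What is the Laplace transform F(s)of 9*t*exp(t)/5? 9/(5*(s - 1)^2)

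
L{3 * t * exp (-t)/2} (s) 3/ (2 * (s + 1)^2)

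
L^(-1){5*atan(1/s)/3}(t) 5*sin(t)/(3*t)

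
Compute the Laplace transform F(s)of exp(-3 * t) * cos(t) (s + 3)/((s + 3)^2 + 1)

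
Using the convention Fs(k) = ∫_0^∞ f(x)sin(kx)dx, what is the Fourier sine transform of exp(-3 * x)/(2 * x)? atan(k/3)/2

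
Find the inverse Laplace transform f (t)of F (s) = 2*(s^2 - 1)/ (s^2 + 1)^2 2*t*cos (t)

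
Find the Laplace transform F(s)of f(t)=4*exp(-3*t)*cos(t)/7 4*(s + 3)/(7*((s + 3)^2 + 1))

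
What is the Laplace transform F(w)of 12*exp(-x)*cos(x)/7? 12*(w+1)/(7*((w+1)^2+1))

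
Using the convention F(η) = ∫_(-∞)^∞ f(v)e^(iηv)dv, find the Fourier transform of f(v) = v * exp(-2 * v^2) sqrt(2) * I * sqrt(pi) * η * exp(-η^2/8)/8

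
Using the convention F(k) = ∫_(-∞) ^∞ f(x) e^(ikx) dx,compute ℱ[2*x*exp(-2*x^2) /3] sqrt(2)*I*sqrt(pi)*k*exp(-k^2/8) /12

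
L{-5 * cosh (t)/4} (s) -5 * s/ (4 * s^2 - 4)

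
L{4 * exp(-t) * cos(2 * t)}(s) 4 * (s + 1)/((s + 1)^2 + 4)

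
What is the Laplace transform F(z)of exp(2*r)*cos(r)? (z - 2)/((z - 2)^2 + 1)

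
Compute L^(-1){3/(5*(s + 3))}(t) 3*exp(-3*t)/5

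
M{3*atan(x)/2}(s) -3*pi*sec(pi*s/2)/(4*s)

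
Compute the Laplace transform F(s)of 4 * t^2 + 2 8/s^3 + 2/s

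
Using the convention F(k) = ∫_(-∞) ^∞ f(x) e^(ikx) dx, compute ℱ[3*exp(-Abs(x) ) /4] 3/(2*(k^2 + 1) ) 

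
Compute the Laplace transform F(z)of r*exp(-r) (z + 1)^(-2)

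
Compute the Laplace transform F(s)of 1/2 1/(2*s)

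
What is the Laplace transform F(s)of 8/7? 8/(7 * s)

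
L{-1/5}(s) -1/(5*s) 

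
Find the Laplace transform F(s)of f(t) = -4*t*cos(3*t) 4*(9 - s^2)/(s^2 + 9)^2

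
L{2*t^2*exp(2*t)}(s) 4/(s - 2)^3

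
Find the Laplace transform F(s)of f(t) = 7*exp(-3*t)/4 7/(4*(s + 3))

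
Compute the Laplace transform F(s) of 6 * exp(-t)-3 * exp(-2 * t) 6/(s+1)-3/(s+2) 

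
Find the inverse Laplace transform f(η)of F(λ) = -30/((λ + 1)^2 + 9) -10 * exp(-η) * sin(3 * η)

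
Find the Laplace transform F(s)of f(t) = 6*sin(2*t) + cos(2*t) 12/(s^2 + 4) + s/(s^2 + 4)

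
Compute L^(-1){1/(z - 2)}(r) exp(2 * r)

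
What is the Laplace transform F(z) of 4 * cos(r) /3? 4 * z/(3 * (z^2 + 1) ) 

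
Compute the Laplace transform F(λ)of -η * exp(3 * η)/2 -1/(2 * (λ - 3)^2)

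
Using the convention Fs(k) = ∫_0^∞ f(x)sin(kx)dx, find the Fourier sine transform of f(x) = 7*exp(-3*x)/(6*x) 7*atan(k/3)/6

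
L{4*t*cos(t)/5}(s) 4*(s^2 - 1)/(5*(s^2 + 1)^2)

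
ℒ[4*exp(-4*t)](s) 4/(s + 4)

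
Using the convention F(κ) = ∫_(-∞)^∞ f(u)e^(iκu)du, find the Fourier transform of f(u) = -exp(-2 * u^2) -sqrt(2) * sqrt(pi) * exp(-κ^2/8)/2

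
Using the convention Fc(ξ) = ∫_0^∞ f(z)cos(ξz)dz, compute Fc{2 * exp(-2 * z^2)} sqrt(2) * sqrt(pi) * exp(-ξ^2/8)/2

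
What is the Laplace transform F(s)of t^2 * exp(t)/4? 1/(2 * (s - 1)^3)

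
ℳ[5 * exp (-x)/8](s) 5 * gamma (s)/8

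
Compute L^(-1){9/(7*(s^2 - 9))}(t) 3*sinh(3*t)/7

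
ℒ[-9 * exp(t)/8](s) -9/(8 * s - 8)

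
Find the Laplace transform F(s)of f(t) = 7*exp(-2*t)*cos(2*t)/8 7*(s + 2)/(8*((s + 2)^2 + 4))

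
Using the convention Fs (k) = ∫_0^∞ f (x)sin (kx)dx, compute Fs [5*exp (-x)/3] 5*k/ (3*(k^2 + 1))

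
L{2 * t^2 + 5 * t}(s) 4/s^3 + 5/s^2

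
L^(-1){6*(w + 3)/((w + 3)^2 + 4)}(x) 6*exp(-3*x)*cos(2*x)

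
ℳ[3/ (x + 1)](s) 3*pi*csc (pi*s)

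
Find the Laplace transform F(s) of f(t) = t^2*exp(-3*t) 2/(s+3) ^3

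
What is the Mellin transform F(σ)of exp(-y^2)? gamma(σ/2)/2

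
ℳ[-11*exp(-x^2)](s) -11*gamma(s/2)/2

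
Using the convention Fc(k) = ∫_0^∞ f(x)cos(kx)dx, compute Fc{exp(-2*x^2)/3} sqrt(2)*sqrt(pi)*exp(-k^2/8)/12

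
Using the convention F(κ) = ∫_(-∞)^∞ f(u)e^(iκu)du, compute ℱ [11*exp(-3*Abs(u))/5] 66/(5*(κ^2 + 9))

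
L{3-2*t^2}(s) 3/s - 4/s^3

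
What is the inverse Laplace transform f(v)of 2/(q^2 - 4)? sinh(2*v)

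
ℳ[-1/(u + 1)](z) -pi*csc(pi*z)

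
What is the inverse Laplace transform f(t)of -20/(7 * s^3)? -10 * t^2/7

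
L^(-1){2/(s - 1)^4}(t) t^3*exp(t)/3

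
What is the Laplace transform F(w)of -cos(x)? -w/(w^2 + 1)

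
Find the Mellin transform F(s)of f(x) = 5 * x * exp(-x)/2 5 * gamma(s + 1)/2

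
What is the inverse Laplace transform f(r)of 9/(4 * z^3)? 9 * r^2/8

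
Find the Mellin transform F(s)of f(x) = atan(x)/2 -pi * sec(pi * s/2)/(4 * s)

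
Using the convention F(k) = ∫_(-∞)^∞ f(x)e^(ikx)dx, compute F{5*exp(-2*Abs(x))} 20/(k^2 + 4)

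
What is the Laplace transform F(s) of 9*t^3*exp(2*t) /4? 27/(2*(s - 2) ^4) 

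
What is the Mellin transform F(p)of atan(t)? -pi * sec(pi * p/2)/(2 * p)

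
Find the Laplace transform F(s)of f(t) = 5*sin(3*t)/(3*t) 5*atan(3/s)/3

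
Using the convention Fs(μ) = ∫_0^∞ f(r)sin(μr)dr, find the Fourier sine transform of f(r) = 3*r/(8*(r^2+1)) 3*pi*exp(-μ)/16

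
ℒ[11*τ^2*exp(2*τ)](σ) 22/(σ - 2)^3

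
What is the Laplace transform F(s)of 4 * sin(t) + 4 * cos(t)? 4 * s/(s^2 + 1) + 4/(s^2 + 1)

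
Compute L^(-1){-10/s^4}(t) -5*t^3/3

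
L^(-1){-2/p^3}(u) -u^2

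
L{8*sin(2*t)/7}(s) 16/(7*(s^2 + 4))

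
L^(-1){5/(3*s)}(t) 5/3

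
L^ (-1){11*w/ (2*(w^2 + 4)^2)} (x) 11*x*sin (2*x)/8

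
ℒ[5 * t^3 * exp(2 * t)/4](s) 15/(2 * (s - 2)^4)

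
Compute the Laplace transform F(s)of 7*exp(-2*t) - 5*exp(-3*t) 7/(s + 2) - 5/(s + 3)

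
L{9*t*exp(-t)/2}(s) 9/(2*(s + 1)^2)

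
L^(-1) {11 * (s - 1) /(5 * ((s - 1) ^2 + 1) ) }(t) 11 * exp(t) * cos(t) /5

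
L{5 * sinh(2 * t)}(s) 10/(s^2 - 4)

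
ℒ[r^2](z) 2/z^3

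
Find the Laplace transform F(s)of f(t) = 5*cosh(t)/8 5*s/(8*(s^2 - 1))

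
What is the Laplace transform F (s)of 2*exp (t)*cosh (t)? 2*(s - 1)/ (s*(s - 2))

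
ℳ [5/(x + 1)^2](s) -5*pi*(s - 1)/sin(pi*s)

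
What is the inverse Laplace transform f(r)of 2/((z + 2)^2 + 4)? exp(-2 * r) * sin(2 * r)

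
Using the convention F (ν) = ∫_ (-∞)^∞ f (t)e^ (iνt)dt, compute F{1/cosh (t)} pi/cosh (pi * ν/2)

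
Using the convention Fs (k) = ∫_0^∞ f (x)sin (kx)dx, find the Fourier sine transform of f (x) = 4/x 2*pi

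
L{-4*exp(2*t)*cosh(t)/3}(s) 4*(2 - s)/(3*((s - 2)^2-1))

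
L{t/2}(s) 1/(2*s^2)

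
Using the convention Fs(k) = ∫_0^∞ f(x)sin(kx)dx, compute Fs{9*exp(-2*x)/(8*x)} 9*atan(k/2)/8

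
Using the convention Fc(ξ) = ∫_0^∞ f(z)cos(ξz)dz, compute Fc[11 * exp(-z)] 11/(ξ^2+1)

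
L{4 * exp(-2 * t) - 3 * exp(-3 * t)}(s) 4/(s+2) - 3/(s+3)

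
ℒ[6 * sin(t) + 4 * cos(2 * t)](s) 6/(s^2 + 1) + 4 * s/(s^2 + 4)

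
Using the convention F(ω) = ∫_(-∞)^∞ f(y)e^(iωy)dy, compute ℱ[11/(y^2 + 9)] 11 * pi * exp(-3 * Abs(ω))/3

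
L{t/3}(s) 1/(3 * s^2)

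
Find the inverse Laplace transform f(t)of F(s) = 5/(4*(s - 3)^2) 5*t*exp(3*t)/4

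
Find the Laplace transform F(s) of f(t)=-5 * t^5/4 -150/s^6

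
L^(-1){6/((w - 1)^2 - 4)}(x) 3 * exp(x) * sinh(2 * x)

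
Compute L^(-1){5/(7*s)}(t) 5/7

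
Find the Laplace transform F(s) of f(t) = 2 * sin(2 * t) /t 2 * atan(2/s) 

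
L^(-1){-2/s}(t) -2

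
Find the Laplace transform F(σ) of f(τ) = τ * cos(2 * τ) (σ^2 - 4) /(σ^2 + 4) ^2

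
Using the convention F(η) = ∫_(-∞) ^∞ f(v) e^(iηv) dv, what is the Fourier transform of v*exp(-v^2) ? I*sqrt(pi)*η*exp(-η^2/4) /2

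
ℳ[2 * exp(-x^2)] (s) gamma(s/2)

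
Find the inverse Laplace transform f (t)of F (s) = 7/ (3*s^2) 7*t/3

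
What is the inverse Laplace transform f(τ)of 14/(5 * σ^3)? 7 * τ^2/5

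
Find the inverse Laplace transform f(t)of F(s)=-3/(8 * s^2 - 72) -sinh(3 * t)/8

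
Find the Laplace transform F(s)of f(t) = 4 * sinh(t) 4/(s^2 - 1)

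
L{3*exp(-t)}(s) 3/(s+1)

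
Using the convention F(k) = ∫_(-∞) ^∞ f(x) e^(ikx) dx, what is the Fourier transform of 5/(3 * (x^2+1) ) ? 5 * pi * exp(-Abs(k) ) /3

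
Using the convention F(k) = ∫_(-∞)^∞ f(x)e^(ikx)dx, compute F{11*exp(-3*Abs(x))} 66/(k^2 + 9)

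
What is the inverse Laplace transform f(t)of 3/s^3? 3*t^2/2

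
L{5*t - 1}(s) 5/s^2-1/s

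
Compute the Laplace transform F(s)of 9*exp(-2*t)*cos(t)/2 9*(s + 2)/(2*((s + 2)^2 + 1))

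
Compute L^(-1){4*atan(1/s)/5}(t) 4*sin(t)/(5*t)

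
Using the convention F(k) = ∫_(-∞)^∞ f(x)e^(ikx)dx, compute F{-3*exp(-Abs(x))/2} -3/(k^2 + 1)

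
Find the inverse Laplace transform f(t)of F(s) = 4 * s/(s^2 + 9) 4 * cos(3 * t)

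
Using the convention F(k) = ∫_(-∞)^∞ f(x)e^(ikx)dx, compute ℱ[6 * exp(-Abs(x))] 12/(k^2 + 1)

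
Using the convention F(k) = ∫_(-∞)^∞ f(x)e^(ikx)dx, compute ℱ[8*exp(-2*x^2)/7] 4*sqrt(2)*sqrt(pi)*exp(-k^2/8)/7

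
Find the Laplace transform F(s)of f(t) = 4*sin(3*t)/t 4*atan(3/s)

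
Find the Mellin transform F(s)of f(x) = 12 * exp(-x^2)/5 6 * gamma(s/2)/5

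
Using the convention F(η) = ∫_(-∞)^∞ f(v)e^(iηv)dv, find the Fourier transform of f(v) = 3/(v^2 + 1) 3*pi*exp(-Abs(η))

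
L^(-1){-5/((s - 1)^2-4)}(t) -5 * exp(t) * sinh(2 * t)/2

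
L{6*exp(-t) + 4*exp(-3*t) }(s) 6/(s + 1) + 4/(s + 3) 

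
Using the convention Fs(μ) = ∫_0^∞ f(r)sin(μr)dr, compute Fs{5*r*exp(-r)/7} 10*μ/(7*(μ^2 + 1)^2)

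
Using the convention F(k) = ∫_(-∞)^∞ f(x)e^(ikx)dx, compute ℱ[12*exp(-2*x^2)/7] 6*sqrt(2)*sqrt(pi)*exp(-k^2/8)/7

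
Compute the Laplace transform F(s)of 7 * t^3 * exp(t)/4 21/(2 * (s - 1)^4)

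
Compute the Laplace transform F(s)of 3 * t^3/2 9/s^4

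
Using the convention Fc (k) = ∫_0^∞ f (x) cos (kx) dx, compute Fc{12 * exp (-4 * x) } 48/ (k^2 + 16) 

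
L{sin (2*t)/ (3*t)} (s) atan (2/s)/3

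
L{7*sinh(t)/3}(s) 7/(3*(s^2 - 1))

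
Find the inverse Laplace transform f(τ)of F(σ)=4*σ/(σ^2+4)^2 τ*sin(2*τ)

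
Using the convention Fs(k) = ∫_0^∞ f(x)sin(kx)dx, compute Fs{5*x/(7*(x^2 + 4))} 5*pi*exp(-2*k)/14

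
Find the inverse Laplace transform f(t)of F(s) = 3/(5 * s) 3/5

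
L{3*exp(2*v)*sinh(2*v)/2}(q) 3/(q*(q - 4))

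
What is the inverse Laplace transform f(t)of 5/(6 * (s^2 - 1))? 5 * sinh(t)/6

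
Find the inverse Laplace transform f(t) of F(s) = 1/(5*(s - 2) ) exp(2*t) /5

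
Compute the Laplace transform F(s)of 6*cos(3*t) 6*s/(s^2+9)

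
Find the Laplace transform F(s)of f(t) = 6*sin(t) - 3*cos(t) 6/(s^2 + 1) - 3*s/(s^2 + 1)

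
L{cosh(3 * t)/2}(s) s/(2 * (s^2 - 9))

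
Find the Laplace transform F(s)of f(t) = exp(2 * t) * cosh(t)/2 (s - 2)/(2 * ((s - 2)^2 - 1))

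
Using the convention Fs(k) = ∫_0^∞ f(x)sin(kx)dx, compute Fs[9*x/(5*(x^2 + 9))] 9*pi*exp(-3*k)/10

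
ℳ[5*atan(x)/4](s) -5*pi*sec(pi*s/2)/(8*s)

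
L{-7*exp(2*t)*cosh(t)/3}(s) 7*(2 - s)/(3*((s - 2)^2 - 1))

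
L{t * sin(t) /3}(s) 2 * s/(3 * (s^2 + 1) ^2) 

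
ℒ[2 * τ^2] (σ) 4/σ^3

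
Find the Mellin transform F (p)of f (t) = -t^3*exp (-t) -gamma (p + 3)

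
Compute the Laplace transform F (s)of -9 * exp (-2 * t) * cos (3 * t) 9 * (-s - 2)/ ( (s + 2)^2 + 9)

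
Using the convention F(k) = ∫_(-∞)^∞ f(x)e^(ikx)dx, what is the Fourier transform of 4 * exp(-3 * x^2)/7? 4 * sqrt(3) * sqrt(pi) * exp(-k^2/12)/21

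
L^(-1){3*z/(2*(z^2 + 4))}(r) 3*cos(2*r)/2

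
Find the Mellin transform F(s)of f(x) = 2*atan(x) -pi*sec(pi*s/2)/s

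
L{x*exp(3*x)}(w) (w - 3)^(-2)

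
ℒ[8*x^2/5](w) 16/(5*w^3)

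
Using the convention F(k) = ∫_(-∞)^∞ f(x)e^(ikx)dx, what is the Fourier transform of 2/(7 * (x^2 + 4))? pi * exp(-2 * Abs(k))/7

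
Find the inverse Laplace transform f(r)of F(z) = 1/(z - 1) exp(r)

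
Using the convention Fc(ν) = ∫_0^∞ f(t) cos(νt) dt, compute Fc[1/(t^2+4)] pi*exp(-2*ν) /4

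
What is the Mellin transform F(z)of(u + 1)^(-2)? (-pi*z + pi)/sin(pi*z)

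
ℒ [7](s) 7/s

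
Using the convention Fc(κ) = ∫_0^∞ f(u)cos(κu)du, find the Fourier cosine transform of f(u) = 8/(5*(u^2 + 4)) 2*pi*exp(-2*κ)/5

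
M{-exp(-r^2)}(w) -gamma(w/2)/2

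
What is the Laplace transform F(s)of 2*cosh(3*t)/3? 2*s/(3*(s^2 - 9))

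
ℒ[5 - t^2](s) 5/s - 2/s^3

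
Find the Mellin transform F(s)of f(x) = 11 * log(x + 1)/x -11 * pi * csc(pi * s)/(s - 1)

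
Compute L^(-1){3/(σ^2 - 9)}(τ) sinh(3 * τ)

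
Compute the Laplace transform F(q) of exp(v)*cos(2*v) (q - 1) /((q - 1) ^2 + 4) 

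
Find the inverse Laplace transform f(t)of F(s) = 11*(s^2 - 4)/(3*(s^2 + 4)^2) 11*t*cos(2*t)/3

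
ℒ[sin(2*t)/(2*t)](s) atan(2/s)/2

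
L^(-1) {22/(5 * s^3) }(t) 11 * t^2/5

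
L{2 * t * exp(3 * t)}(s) 2/(s - 3)^2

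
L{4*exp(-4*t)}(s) 4/(s + 4)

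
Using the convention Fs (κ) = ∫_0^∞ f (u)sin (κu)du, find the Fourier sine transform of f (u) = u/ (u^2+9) pi * exp (-3 * κ)/2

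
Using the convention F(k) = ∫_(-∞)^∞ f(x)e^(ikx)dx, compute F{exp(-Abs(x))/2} 1/(k^2+1)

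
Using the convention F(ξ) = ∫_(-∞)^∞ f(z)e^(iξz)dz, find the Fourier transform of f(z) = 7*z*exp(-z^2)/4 7*I*sqrt(pi)*ξ*exp(-ξ^2/4)/8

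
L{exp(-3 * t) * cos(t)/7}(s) (s + 3)/(7 * ((s + 3)^2 + 1))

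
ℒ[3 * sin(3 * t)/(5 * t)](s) 3 * atan(3/s)/5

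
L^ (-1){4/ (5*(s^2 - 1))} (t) 4*sinh (t)/5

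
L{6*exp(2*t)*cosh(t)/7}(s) 6*(s - 2)/(7*((s - 2)^2 - 1))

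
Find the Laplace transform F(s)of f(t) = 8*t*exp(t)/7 8/(7*(s - 1)^2)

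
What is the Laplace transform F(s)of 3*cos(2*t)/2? 3*s/(2*(s^2 + 4))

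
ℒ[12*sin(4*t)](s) 48/(s^2+16)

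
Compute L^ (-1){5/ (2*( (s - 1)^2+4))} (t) 5*exp (t)*sin (2*t)/4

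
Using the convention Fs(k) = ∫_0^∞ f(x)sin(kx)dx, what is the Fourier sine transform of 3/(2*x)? 3*pi/4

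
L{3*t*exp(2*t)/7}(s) 3/(7*(s - 2)^2)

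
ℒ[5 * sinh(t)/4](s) 5/(4 * (s^2 - 1))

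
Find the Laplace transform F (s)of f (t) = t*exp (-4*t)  (s+4)^ (-2)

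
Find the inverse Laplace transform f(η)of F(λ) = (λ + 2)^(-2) η * exp(-2 * η)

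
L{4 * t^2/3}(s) 8/(3 * s^3)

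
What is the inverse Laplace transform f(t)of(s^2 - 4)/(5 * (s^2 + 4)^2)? t * cos(2 * t)/5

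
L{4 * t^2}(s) 8/s^3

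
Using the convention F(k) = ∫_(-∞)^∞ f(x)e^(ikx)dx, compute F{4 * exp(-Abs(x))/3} 8/(3 * (k^2 + 1))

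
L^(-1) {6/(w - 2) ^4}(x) x^3 * exp(2 * x) 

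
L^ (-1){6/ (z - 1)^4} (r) r^3*exp (r)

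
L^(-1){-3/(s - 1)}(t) -3*exp(t)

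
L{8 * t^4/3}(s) 64/s^5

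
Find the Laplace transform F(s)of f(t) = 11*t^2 22/s^3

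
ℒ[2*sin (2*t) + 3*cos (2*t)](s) 4/ (s^2 + 4) + 3*s/ (s^2 + 4)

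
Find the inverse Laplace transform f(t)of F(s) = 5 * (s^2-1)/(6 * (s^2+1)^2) 5 * t * cos(t)/6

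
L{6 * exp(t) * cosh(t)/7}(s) 6 * (s - 1)/(7 * s * (s - 2))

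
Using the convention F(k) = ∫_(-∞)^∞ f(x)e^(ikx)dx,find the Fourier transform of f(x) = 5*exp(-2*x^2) 5*sqrt(2)*sqrt(pi)*exp(-k^2/8)/2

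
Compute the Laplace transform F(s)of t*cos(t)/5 (s^2 - 1)/(5*(s^2 + 1)^2)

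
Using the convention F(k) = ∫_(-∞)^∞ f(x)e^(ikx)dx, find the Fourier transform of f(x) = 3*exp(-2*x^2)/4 3*sqrt(2)*sqrt(pi)*exp(-k^2/8)/8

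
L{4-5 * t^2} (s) 4/s - 10/s^3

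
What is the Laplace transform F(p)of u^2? 2/p^3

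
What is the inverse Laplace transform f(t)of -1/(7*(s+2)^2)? -t*exp(-2*t)/7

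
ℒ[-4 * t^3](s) -24/s^4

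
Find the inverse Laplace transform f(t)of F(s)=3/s 3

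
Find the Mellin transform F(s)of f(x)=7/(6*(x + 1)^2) -7*pi*(s - 1)/(6*sin(pi*s))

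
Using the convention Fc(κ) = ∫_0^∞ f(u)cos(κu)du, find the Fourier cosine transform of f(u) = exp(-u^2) sqrt(pi) * exp(-κ^2/4)/2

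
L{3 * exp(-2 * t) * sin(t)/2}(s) 3/(2 * ((s + 2)^2 + 1))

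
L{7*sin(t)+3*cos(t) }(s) 7/(s^2+1)+3*s/(s^2+1) 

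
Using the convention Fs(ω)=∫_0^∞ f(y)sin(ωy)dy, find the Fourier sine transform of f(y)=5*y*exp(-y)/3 10*ω/(3*(ω^2 + 1)^2)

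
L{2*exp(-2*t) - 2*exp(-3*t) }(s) 2/(s + 2) - 2/(s + 3) 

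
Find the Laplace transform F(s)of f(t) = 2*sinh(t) 2/(s^2 - 1)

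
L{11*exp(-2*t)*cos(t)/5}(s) 11*(s + 2)/(5*((s + 2)^2 + 1))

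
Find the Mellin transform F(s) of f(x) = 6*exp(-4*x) 6*gamma(s) /2^(2*s) 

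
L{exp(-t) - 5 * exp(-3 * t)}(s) 1/(s + 1) - 5/(s + 3)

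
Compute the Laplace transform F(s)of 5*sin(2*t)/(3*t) 5*atan(2/s)/3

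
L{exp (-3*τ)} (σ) 1/ (σ + 3)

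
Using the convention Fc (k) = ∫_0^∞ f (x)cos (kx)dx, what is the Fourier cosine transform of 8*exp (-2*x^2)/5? 2*sqrt (2)*sqrt (pi)*exp (-k^2/8)/5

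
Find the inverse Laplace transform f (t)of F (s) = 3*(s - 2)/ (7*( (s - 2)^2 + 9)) 3*exp (2*t)*cos (3*t)/7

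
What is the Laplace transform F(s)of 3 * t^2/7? 6/(7 * s^3)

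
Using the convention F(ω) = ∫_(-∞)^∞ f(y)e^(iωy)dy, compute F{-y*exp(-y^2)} -I*sqrt(pi)*ω*exp(-ω^2/4)/2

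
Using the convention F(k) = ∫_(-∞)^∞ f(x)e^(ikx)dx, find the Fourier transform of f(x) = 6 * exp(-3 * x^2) 2 * sqrt(3) * sqrt(pi) * exp(-k^2/12)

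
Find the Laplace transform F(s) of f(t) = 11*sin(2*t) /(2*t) 11*atan(2/s) /2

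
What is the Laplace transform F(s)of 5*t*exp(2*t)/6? 5/(6*(s - 2)^2)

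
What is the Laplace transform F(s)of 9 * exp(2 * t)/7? 9/(7 * (s - 2))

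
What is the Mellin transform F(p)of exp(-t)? gamma(p)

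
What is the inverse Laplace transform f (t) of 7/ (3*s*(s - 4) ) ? 7*exp (2*t)*sinh (2*t) /6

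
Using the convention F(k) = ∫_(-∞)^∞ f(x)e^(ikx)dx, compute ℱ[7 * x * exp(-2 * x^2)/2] 7 * sqrt(2) * I * sqrt(pi) * k * exp(-k^2/8)/16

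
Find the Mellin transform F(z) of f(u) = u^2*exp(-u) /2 gamma(z + 2) /2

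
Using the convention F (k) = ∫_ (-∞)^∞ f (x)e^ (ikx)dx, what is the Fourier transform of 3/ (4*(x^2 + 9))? pi*exp (-3*Abs (k))/4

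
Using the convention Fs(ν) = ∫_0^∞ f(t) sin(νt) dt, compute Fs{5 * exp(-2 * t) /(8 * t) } 5 * atan(ν/2) /8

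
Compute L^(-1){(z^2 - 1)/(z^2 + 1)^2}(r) r*cos(r)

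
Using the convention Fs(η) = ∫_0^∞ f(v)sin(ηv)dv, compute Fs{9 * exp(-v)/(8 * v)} 9 * atan(η)/8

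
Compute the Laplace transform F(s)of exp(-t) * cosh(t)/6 (s + 1)/(6 * s * (s + 2))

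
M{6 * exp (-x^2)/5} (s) 3 * gamma (s/2)/5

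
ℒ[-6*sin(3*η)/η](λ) -6*atan(3/λ)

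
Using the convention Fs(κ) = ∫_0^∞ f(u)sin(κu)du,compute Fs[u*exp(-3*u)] 6*κ/(κ^2+9)^2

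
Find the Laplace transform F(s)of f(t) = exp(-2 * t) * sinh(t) 1/((s + 2)^2 - 1)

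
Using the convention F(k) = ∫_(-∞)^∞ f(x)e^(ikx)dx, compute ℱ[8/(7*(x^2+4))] 4*pi*exp(-2*Abs(k))/7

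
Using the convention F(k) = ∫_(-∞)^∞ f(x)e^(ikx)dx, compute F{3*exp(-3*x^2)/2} sqrt(3)*sqrt(pi)*exp(-k^2/12)/2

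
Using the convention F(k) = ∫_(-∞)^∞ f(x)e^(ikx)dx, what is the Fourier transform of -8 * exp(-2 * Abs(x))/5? -32/(5 * k^2 + 20)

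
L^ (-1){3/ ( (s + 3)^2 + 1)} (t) 3 * exp (-3 * t) * sin (t)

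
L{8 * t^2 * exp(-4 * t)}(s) 16/(s + 4)^3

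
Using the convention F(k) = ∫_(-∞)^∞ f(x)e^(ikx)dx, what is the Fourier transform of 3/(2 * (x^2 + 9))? pi * exp(-3 * Abs(k))/2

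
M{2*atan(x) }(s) -pi*sec(pi*s/2) /s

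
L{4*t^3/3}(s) 8/s^4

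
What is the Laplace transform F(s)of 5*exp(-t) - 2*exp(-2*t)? 5/(s + 1) - 2/(s + 2)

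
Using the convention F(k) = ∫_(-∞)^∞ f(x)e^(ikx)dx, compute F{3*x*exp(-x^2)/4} 3*I*sqrt(pi)*k*exp(-k^2/4)/8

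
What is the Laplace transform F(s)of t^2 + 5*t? 5/s^2 + 2/s^3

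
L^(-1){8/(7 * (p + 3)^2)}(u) 8 * u * exp(-3 * u)/7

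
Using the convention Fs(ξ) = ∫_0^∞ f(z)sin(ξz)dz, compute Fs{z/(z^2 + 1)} pi*exp(-ξ)/2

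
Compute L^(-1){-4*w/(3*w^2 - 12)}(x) -4*cosh(2*x)/3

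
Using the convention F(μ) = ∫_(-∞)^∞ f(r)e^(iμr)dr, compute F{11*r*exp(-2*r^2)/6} 11*sqrt(2)*I*sqrt(pi)*μ*exp(-μ^2/8)/48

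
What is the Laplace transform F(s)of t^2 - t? 2/s^3 - 1/s^2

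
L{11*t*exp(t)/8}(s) 11/(8*(s - 1)^2)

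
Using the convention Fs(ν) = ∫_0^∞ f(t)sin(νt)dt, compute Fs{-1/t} -pi/2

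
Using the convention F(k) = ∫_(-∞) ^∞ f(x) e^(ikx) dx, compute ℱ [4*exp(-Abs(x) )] 8/(k^2+1) 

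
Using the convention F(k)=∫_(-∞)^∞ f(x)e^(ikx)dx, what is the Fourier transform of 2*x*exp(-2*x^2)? sqrt(2)*I*sqrt(pi)*k*exp(-k^2/8)/4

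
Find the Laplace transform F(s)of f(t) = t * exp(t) (s - 1)^(-2)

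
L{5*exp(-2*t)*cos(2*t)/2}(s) 5*(s + 2)/(2*((s + 2)^2 + 4))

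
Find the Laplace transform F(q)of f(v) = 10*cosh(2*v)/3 10*q/(3*(q^2 - 4))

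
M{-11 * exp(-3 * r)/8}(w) -11 * gamma(w)/(8 * 3^w)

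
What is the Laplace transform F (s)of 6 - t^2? 6/s - 2/s^3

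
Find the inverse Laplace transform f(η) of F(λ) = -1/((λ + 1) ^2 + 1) -exp(-η) * sin(η) 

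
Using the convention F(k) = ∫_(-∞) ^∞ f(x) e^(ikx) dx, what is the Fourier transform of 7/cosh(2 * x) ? 7 * pi/(2 * cosh(pi * k/4) ) 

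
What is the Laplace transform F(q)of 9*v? 9/q^2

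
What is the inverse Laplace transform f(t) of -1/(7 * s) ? -1/7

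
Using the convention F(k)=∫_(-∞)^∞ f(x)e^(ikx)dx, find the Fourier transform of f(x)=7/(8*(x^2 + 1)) 7*pi*exp(-Abs(k))/8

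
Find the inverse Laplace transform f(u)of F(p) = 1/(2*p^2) u/2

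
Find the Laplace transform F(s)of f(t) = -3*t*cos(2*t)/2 3*(4 - s^2)/(2*(s^2 + 4)^2)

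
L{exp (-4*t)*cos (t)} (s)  (s + 4)/ ( (s + 4)^2 + 1)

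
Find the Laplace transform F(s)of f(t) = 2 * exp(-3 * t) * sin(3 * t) 6/((s + 3)^2 + 9)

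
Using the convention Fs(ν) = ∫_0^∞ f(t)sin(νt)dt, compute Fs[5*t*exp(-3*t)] 30*ν/(ν^2 + 9)^2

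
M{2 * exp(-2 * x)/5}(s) 2^(1 - s) * gamma(s)/5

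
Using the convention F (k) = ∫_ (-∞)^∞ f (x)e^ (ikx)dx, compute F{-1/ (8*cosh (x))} -pi/ (8*cosh (pi*k/2))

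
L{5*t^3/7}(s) 30/(7*s^4)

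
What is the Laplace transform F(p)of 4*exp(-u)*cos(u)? 4*(p + 1)/((p + 1)^2 + 1)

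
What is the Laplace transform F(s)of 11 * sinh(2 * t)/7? 22/(7 * (s^2-4))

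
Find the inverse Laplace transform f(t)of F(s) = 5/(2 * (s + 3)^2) 5 * t * exp(-3 * t)/2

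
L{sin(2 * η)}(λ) 2/(λ^2 + 4)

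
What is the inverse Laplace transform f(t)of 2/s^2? 2*t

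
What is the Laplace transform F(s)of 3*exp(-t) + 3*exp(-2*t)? 3/(s + 2) + 3/(s + 1)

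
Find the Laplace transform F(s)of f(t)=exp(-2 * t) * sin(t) 1/((s+2)^2+1)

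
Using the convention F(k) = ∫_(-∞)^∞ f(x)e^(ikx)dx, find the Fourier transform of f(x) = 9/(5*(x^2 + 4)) 9*pi*exp(-2*Abs(k))/10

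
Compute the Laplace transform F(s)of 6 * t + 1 6/s^2 + 1/s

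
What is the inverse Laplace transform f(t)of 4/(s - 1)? 4*exp(t)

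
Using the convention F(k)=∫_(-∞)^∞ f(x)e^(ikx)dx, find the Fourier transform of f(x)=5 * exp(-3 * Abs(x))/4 15/(2 * (k^2 + 9))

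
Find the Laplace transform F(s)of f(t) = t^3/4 3/(2*s^4)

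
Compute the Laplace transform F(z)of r z^(-2)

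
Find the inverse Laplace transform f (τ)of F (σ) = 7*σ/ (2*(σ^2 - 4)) 7*cosh (2*τ)/2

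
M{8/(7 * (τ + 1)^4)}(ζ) 4 * gamma(ζ) * gamma(4 - ζ)/21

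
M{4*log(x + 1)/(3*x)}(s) -4*pi*csc(pi*s)/(3*s - 3)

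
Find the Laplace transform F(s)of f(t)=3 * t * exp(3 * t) 3/(s - 3)^2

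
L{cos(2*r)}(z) z/(z^2 + 4)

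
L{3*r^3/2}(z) 9/z^4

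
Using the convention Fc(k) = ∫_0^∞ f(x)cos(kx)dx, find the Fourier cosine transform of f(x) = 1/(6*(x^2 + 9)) pi*exp(-3*k)/36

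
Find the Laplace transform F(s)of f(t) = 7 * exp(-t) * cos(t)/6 7 * (s + 1)/(6 * ((s + 1)^2 + 1))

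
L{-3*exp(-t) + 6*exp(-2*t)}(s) 6/(s + 2) - 3/(s + 1)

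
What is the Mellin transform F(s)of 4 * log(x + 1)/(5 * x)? -4 * pi * csc(pi * s)/(5 * s - 5)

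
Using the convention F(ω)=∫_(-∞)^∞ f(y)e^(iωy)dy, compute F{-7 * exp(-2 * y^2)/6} -7 * sqrt(2) * sqrt(pi) * exp(-ω^2/8)/12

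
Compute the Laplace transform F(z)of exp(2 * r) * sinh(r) 1/((z - 2)^2 - 1)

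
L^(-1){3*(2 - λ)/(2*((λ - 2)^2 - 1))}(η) -3*exp(2*η)*cosh(η)/2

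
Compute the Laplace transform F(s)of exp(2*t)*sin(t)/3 1/(3*((s - 2)^2 + 1))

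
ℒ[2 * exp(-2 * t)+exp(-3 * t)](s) 2/(s+2)+1/(s+3)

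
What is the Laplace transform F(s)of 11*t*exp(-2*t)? 11/(s + 2)^2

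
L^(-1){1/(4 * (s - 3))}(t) exp(3 * t)/4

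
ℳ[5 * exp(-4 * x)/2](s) 5 * gamma(s)/(2 * 2^(2 * s))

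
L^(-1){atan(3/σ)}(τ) sin(3 * τ)/τ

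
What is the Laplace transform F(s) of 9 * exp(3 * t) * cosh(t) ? 9 * (s - 3) /((s - 3) ^2 - 1) 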